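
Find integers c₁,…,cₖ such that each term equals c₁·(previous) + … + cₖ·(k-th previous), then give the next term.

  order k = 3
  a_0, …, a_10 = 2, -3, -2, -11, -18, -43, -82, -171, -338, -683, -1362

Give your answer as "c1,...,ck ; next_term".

  a_3 = 2·-2 + 1·-3 + -2·2 = -11
  a_4 = 2·-11 + 1·-2 + -2·-3 = -18
  a_5 = 2·-18 + 1·-11 + -2·-2 = -43
  a_6 = 2·-43 + 1·-18 + -2·-11 = -82
  a_7 = 2·-82 + 1·-43 + -2·-18 = -171
  a_8 = 2·-171 + 1·-82 + -2·-43 = -338
  a_9 = 2·-338 + 1·-171 + -2·-82 = -683
  a_10 = 2·-683 + 1·-338 + -2·-171 = -1362
  a_11 = 2·-1362 + 1·-683 + -2·-338 = -2731

2,1,-2 ; -2731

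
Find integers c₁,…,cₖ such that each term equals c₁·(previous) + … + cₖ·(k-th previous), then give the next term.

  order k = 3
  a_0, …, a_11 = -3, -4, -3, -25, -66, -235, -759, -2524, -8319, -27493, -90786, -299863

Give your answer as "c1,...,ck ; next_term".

2,4,1 ; -990363

  a_3 = 2·-3 + 4·-4 + 1·-3 = -25
  a_4 = 2·-25 + 4·-3 + 1·-4 = -66
  a_5 = 2·-66 + 4·-25 + 1·-3 = -235
  a_6 = 2·-235 + 4·-66 + 1·-25 = -759
  a_7 = 2·-759 + 4·-235 + 1·-66 = -2524
  a_8 = 2·-2524 + 4·-759 + 1·-235 = -8319
  a_9 = 2·-8319 + 4·-2524 + 1·-759 = -27493
  a_10 = 2·-27493 + 4·-8319 + 1·-2524 = -90786
  a_11 = 2·-90786 + 4·-27493 + 1·-8319 = -299863
  a_12 = 2·-299863 + 4·-90786 + 1·-27493 = -990363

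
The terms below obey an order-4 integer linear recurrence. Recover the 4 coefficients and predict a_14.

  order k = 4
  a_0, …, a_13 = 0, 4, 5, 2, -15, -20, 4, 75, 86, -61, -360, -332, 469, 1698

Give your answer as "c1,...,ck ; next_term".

1,-1,-3,3 ; 1145

  a_4 = 1·2 + -1·5 + -3·4 + 3·0 = -15
  a_5 = 1·-15 + -1·2 + -3·5 + 3·4 = -20
  a_6 = 1·-20 + -1·-15 + -3·2 + 3·5 = 4
  a_7 = 1·4 + -1·-20 + -3·-15 + 3·2 = 75
  a_8 = 1·75 + -1·4 + -3·-20 + 3·-15 = 86
  a_9 = 1·86 + -1·75 + -3·4 + 3·-20 = -61
  a_10 = 1·-61 + -1·86 + -3·75 + 3·4 = -360
  a_11 = 1·-360 + -1·-61 + -3·86 + 3·75 = -332
  a_12 = 1·-332 + -1·-360 + -3·-61 + 3·86 = 469
  a_13 = 1·469 + -1·-332 + -3·-360 + 3·-61 = 1698
  a_14 = 1·1698 + -1·469 + -3·-332 + 3·-360 = 1145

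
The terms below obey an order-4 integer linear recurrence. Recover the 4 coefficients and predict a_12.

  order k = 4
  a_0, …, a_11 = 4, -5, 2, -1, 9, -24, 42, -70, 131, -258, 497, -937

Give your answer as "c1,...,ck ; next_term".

  a_4 = -2·-1 + -1·2 + -1·-5 + 1·4 = 9
  a_5 = -2·9 + -1·-1 + -1·2 + 1·-5 = -24
  a_6 = -2·-24 + -1·9 + -1·-1 + 1·2 = 42
  a_7 = -2·42 + -1·-24 + -1·9 + 1·-1 = -70
  a_8 = -2·-70 + -1·42 + -1·-24 + 1·9 = 131
  a_9 = -2·131 + -1·-70 + -1·42 + 1·-24 = -258
  a_10 = -2·-258 + -1·131 + -1·-70 + 1·42 = 497
  a_11 = -2·497 + -1·-258 + -1·131 + 1·-70 = -937
  a_12 = -2·-937 + -1·497 + -1·-258 + 1·131 = 1766

-2,-1,-1,1 ; 1766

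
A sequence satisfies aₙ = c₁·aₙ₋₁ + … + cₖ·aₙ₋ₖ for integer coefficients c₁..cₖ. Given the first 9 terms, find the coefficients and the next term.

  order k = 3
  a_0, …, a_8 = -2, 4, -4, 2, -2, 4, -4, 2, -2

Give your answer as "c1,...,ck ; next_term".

  a_3 = -1·-4 + -1·4 + -1·-2 = 2
  a_4 = -1·2 + -1·-4 + -1·4 = -2
  a_5 = -1·-2 + -1·2 + -1·-4 = 4
  a_6 = -1·4 + -1·-2 + -1·2 = -4
  a_7 = -1·-4 + -1·4 + -1·-2 = 2
  a_8 = -1·2 + -1·-4 + -1·4 = -2
  a_9 = -1·-2 + -1·2 + -1·-4 = 4

-1,-1,-1 ; 4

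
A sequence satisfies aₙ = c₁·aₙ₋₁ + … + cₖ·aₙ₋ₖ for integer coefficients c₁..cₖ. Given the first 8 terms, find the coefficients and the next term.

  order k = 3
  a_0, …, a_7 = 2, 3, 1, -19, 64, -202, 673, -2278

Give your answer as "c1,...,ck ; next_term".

-4,-3,-3 ; 7699

  a_3 = -4·1 + -3·3 + -3·2 = -19
  a_4 = -4·-19 + -3·1 + -3·3 = 64
  a_5 = -4·64 + -3·-19 + -3·1 = -202
  a_6 = -4·-202 + -3·64 + -3·-19 = 673
  a_7 = -4·673 + -3·-202 + -3·64 = -2278
  a_8 = -4·-2278 + -3·673 + -3·-202 = 7699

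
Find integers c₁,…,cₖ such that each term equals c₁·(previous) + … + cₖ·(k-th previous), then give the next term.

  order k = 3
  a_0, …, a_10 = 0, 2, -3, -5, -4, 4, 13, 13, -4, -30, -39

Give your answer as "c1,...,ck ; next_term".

1,-1,-1 ; -5

  a_3 = 1·-3 + -1·2 + -1·0 = -5
  a_4 = 1·-5 + -1·-3 + -1·2 = -4
  a_5 = 1·-4 + -1·-5 + -1·-3 = 4
  a_6 = 1·4 + -1·-4 + -1·-5 = 13
  a_7 = 1·13 + -1·4 + -1·-4 = 13
  a_8 = 1·13 + -1·13 + -1·4 = -4
  a_9 = 1·-4 + -1·13 + -1·13 = -30
  a_10 = 1·-30 + -1·-4 + -1·13 = -39
  a_11 = 1·-39 + -1·-30 + -1·-4 = -5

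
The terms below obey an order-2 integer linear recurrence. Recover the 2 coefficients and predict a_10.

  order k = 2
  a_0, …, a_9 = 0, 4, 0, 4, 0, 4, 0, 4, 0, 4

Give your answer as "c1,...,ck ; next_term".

  a_2 = 0·4 + 1·0 = 0
  a_3 = 0·0 + 1·4 = 4
  a_4 = 0·4 + 1·0 = 0
  a_5 = 0·0 + 1·4 = 4
  a_6 = 0·4 + 1·0 = 0
  a_7 = 0·0 + 1·4 = 4
  a_8 = 0·4 + 1·0 = 0
  a_9 = 0·0 + 1·4 = 4
  a_10 = 0·4 + 1·0 = 0

0,1 ; 0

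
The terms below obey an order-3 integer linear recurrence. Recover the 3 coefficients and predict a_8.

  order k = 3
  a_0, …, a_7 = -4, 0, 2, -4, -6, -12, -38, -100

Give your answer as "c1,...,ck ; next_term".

  a_3 = 2·2 + 1·0 + 2·-4 = -4
  a_4 = 2·-4 + 1·2 + 2·0 = -6
  a_5 = 2·-6 + 1·-4 + 2·2 = -12
  a_6 = 2·-12 + 1·-6 + 2·-4 = -38
  a_7 = 2·-38 + 1·-12 + 2·-6 = -100
  a_8 = 2·-100 + 1·-38 + 2·-12 = -262

2,1,2 ; -262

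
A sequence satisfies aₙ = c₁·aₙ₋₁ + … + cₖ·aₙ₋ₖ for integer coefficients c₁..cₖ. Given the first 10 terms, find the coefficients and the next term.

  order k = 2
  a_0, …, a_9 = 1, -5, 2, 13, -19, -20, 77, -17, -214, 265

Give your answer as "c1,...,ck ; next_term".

-1,-3 ; 377

  a_2 = -1·-5 + -3·1 = 2
  a_3 = -1·2 + -3·-5 = 13
  a_4 = -1·13 + -3·2 = -19
  a_5 = -1·-19 + -3·13 = -20
  a_6 = -1·-20 + -3·-19 = 77
  a_7 = -1·77 + -3·-20 = -17
  a_8 = -1·-17 + -3·77 = -214
  a_9 = -1·-214 + -3·-17 = 265
  a_10 = -1·265 + -3·-214 = 377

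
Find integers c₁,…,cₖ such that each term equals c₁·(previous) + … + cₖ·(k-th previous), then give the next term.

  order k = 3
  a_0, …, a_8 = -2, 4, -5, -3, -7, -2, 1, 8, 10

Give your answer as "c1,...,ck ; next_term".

1,0,-1 ; 9

  a_3 = 1·-5 + 0·4 + -1·-2 = -3
  a_4 = 1·-3 + 0·-5 + -1·4 = -7
  a_5 = 1·-7 + 0·-3 + -1·-5 = -2
  a_6 = 1·-2 + 0·-7 + -1·-3 = 1
  a_7 = 1·1 + 0·-2 + -1·-7 = 8
  a_8 = 1·8 + 0·1 + -1·-2 = 10
  a_9 = 1·10 + 0·8 + -1·1 = 9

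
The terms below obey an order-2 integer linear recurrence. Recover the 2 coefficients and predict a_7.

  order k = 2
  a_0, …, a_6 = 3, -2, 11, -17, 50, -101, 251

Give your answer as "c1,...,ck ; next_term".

-1,3 ; -554

  a_2 = -1·-2 + 3·3 = 11
  a_3 = -1·11 + 3·-2 = -17
  a_4 = -1·-17 + 3·11 = 50
  a_5 = -1·50 + 3·-17 = -101
  a_6 = -1·-101 + 3·50 = 251
  a_7 = -1·251 + 3·-101 = -554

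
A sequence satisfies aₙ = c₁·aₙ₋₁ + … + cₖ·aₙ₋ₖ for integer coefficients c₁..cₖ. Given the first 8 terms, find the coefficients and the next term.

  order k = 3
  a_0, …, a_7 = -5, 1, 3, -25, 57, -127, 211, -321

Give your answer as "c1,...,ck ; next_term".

  a_3 = -2·3 + 1·1 + 4·-5 = -25
  a_4 = -2·-25 + 1·3 + 4·1 = 57
  a_5 = -2·57 + 1·-25 + 4·3 = -127
  a_6 = -2·-127 + 1·57 + 4·-25 = 211
  a_7 = -2·211 + 1·-127 + 4·57 = -321
  a_8 = -2·-321 + 1·211 + 4·-127 = 345

-2,1,4 ; 345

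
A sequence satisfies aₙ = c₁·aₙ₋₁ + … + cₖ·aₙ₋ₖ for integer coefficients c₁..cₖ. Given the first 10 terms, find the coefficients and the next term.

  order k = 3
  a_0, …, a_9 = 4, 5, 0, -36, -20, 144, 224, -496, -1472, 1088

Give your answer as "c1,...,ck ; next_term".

  a_3 = 0·0 + -4·5 + -4·4 = -36
  a_4 = 0·-36 + -4·0 + -4·5 = -20
  a_5 = 0·-20 + -4·-36 + -4·0 = 144
  a_6 = 0·144 + -4·-20 + -4·-36 = 224
  a_7 = 0·224 + -4·144 + -4·-20 = -496
  a_8 = 0·-496 + -4·224 + -4·144 = -1472
  a_9 = 0·-1472 + -4·-496 + -4·224 = 1088
  a_10 = 0·1088 + -4·-1472 + -4·-496 = 7872

0,-4,-4 ; 7872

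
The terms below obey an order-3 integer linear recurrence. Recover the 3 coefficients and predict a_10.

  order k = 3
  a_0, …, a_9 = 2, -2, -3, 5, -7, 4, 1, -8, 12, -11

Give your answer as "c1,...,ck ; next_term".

-1,0,1 ; 3

  a_3 = -1·-3 + 0·-2 + 1·2 = 5
  a_4 = -1·5 + 0·-3 + 1·-2 = -7
  a_5 = -1·-7 + 0·5 + 1·-3 = 4
  a_6 = -1·4 + 0·-7 + 1·5 = 1
  a_7 = -1·1 + 0·4 + 1·-7 = -8
  a_8 = -1·-8 + 0·1 + 1·4 = 12
  a_9 = -1·12 + 0·-8 + 1·1 = -11
  a_10 = -1·-11 + 0·12 + 1·-8 = 3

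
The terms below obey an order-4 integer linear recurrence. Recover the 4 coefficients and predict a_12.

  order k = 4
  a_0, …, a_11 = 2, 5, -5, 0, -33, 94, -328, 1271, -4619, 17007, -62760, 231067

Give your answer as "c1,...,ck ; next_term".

  a_4 = -3·0 + 2·-5 + -3·5 + -4·2 = -33
  a_5 = -3·-33 + 2·0 + -3·-5 + -4·5 = 94
  a_6 = -3·94 + 2·-33 + -3·0 + -4·-5 = -328
  a_7 = -3·-328 + 2·94 + -3·-33 + -4·0 = 1271
  a_8 = -3·1271 + 2·-328 + -3·94 + -4·-33 = -4619
  a_9 = -3·-4619 + 2·1271 + -3·-328 + -4·94 = 17007
  a_10 = -3·17007 + 2·-4619 + -3·1271 + -4·-328 = -62760
  a_11 = -3·-62760 + 2·17007 + -3·-4619 + -4·1271 = 231067
  a_12 = -3·231067 + 2·-62760 + -3·17007 + -4·-4619 = -851266

-3,2,-3,-4 ; -851266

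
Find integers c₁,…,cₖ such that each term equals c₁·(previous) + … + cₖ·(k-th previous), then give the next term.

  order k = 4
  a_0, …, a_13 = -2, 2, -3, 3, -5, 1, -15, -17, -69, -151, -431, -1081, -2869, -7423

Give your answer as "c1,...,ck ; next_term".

2,1,0,4 ; -19439

  a_4 = 2·3 + 1·-3 + 0·2 + 4·-2 = -5
  a_5 = 2·-5 + 1·3 + 0·-3 + 4·2 = 1
  a_6 = 2·1 + 1·-5 + 0·3 + 4·-3 = -15
  a_7 = 2·-15 + 1·1 + 0·-5 + 4·3 = -17
  a_8 = 2·-17 + 1·-15 + 0·1 + 4·-5 = -69
  a_9 = 2·-69 + 1·-17 + 0·-15 + 4·1 = -151
  a_10 = 2·-151 + 1·-69 + 0·-17 + 4·-15 = -431
  a_11 = 2·-431 + 1·-151 + 0·-69 + 4·-17 = -1081
  a_12 = 2·-1081 + 1·-431 + 0·-151 + 4·-69 = -2869
  a_13 = 2·-2869 + 1·-1081 + 0·-431 + 4·-151 = -7423
  a_14 = 2·-7423 + 1·-2869 + 0·-1081 + 4·-431 = -19439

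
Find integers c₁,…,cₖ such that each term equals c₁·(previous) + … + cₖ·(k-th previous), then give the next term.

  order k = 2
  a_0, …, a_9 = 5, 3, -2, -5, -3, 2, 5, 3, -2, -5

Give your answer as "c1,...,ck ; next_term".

1,-1 ; -3

  a_2 = 1·3 + -1·5 = -2
  a_3 = 1·-2 + -1·3 = -5
  a_4 = 1·-5 + -1·-2 = -3
  a_5 = 1·-3 + -1·-5 = 2
  a_6 = 1·2 + -1·-3 = 5
  a_7 = 1·5 + -1·2 = 3
  a_8 = 1·3 + -1·5 = -2
  a_9 = 1·-2 + -1·3 = -5
  a_10 = 1·-5 + -1·-2 = -3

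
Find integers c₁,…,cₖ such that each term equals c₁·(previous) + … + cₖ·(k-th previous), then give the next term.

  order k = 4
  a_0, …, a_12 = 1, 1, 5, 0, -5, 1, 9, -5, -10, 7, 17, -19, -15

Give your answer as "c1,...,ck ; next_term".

  a_4 = -1·0 + -1·5 + -1·1 + 1·1 = -5
  a_5 = -1·-5 + -1·0 + -1·5 + 1·1 = 1
  a_6 = -1·1 + -1·-5 + -1·0 + 1·5 = 9
  a_7 = -1·9 + -1·1 + -1·-5 + 1·0 = -5
  a_8 = -1·-5 + -1·9 + -1·1 + 1·-5 = -10
  a_9 = -1·-10 + -1·-5 + -1·9 + 1·1 = 7
  a_10 = -1·7 + -1·-10 + -1·-5 + 1·9 = 17
  a_11 = -1·17 + -1·7 + -1·-10 + 1·-5 = -19
  a_12 = -1·-19 + -1·17 + -1·7 + 1·-10 = -15
  a_13 = -1·-15 + -1·-19 + -1·17 + 1·7 = 24

-1,-1,-1,1 ; 24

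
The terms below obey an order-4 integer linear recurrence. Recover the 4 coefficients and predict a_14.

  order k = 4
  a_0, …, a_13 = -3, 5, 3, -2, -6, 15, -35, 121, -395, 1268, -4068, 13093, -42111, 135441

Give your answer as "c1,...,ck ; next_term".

  a_4 = -2·-2 + 3·3 + -2·5 + 3·-3 = -6
  a_5 = -2·-6 + 3·-2 + -2·3 + 3·5 = 15
  a_6 = -2·15 + 3·-6 + -2·-2 + 3·3 = -35
  a_7 = -2·-35 + 3·15 + -2·-6 + 3·-2 = 121
  a_8 = -2·121 + 3·-35 + -2·15 + 3·-6 = -395
  a_9 = -2·-395 + 3·121 + -2·-35 + 3·15 = 1268
  a_10 = -2·1268 + 3·-395 + -2·121 + 3·-35 = -4068
  a_11 = -2·-4068 + 3·1268 + -2·-395 + 3·121 = 13093
  a_12 = -2·13093 + 3·-4068 + -2·1268 + 3·-395 = -42111
  a_13 = -2·-42111 + 3·13093 + -2·-4068 + 3·1268 = 135441
  a_14 = -2·135441 + 3·-42111 + -2·13093 + 3·-4068 = -435605

-2,3,-2,3 ; -435605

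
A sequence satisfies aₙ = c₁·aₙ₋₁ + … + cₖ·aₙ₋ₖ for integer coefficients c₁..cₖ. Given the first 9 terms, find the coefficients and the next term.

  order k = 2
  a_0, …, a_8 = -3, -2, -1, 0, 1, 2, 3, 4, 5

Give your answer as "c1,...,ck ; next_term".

  a_2 = 2·-2 + -1·-3 = -1
  a_3 = 2·-1 + -1·-2 = 0
  a_4 = 2·0 + -1·-1 = 1
  a_5 = 2·1 + -1·0 = 2
  a_6 = 2·2 + -1·1 = 3
  a_7 = 2·3 + -1·2 = 4
  a_8 = 2·4 + -1·3 = 5
  a_9 = 2·5 + -1·4 = 6

2,-1 ; 6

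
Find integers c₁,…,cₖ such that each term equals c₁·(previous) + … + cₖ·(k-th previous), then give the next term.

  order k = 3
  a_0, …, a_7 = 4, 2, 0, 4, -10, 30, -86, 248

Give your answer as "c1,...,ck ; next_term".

-3,0,1 ; -714

  a_3 = -3·0 + 0·2 + 1·4 = 4
  a_4 = -3·4 + 0·0 + 1·2 = -10
  a_5 = -3·-10 + 0·4 + 1·0 = 30
  a_6 = -3·30 + 0·-10 + 1·4 = -86
  a_7 = -3·-86 + 0·30 + 1·-10 = 248
  a_8 = -3·248 + 0·-86 + 1·30 = -714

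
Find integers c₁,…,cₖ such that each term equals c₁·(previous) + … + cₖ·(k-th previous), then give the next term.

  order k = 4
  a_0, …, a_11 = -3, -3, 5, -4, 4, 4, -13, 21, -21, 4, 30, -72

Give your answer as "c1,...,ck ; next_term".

  a_4 = -1·-4 + 0·5 + 1·-3 + -1·-3 = 4
  a_5 = -1·4 + 0·-4 + 1·5 + -1·-3 = 4
  a_6 = -1·4 + 0·4 + 1·-4 + -1·5 = -13
  a_7 = -1·-13 + 0·4 + 1·4 + -1·-4 = 21
  a_8 = -1·21 + 0·-13 + 1·4 + -1·4 = -21
  a_9 = -1·-21 + 0·21 + 1·-13 + -1·4 = 4
  a_10 = -1·4 + 0·-21 + 1·21 + -1·-13 = 30
  a_11 = -1·30 + 0·4 + 1·-21 + -1·21 = -72
  a_12 = -1·-72 + 0·30 + 1·4 + -1·-21 = 97

-1,0,1,-1 ; 97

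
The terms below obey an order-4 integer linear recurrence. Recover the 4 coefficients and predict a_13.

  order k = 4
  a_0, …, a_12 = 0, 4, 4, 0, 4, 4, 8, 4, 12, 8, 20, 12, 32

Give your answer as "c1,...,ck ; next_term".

  a_4 = 0·0 + 1·4 + 0·4 + 1·0 = 4
  a_5 = 0·4 + 1·0 + 0·4 + 1·4 = 4
  a_6 = 0·4 + 1·4 + 0·0 + 1·4 = 8
  a_7 = 0·8 + 1·4 + 0·4 + 1·0 = 4
  a_8 = 0·4 + 1·8 + 0·4 + 1·4 = 12
  a_9 = 0·12 + 1·4 + 0·8 + 1·4 = 8
  a_10 = 0·8 + 1·12 + 0·4 + 1·8 = 20
  a_11 = 0·20 + 1·8 + 0·12 + 1·4 = 12
  a_12 = 0·12 + 1·20 + 0·8 + 1·12 = 32
  a_13 = 0·32 + 1·12 + 0·20 + 1·8 = 20

0,1,0,1 ; 20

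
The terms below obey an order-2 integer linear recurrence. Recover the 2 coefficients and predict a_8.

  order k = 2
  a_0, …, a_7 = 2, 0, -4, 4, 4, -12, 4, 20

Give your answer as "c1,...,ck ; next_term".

-1,-2 ; -28

  a_2 = -1·0 + -2·2 = -4
  a_3 = -1·-4 + -2·0 = 4
  a_4 = -1·4 + -2·-4 = 4
  a_5 = -1·4 + -2·4 = -12
  a_6 = -1·-12 + -2·4 = 4
  a_7 = -1·4 + -2·-12 = 20
  a_8 = -1·20 + -2·4 = -28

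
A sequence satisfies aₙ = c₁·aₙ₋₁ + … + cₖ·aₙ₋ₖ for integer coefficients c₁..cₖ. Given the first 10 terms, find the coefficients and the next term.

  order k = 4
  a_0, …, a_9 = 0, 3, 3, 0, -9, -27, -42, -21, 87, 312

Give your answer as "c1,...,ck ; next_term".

2,-2,-1,-2 ; 555

  a_4 = 2·0 + -2·3 + -1·3 + -2·0 = -9
  a_5 = 2·-9 + -2·0 + -1·3 + -2·3 = -27
  a_6 = 2·-27 + -2·-9 + -1·0 + -2·3 = -42
  a_7 = 2·-42 + -2·-27 + -1·-9 + -2·0 = -21
  a_8 = 2·-21 + -2·-42 + -1·-27 + -2·-9 = 87
  a_9 = 2·87 + -2·-21 + -1·-42 + -2·-27 = 312
  a_10 = 2·312 + -2·87 + -1·-21 + -2·-42 = 555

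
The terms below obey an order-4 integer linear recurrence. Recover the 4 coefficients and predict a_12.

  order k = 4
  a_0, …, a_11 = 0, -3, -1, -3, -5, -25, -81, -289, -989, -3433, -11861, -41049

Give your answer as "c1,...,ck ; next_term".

3,2,-2,2 ; -141981

  a_4 = 3·-3 + 2·-1 + -2·-3 + 2·0 = -5
  a_5 = 3·-5 + 2·-3 + -2·-1 + 2·-3 = -25
  a_6 = 3·-25 + 2·-5 + -2·-3 + 2·-1 = -81
  a_7 = 3·-81 + 2·-25 + -2·-5 + 2·-3 = -289
  a_8 = 3·-289 + 2·-81 + -2·-25 + 2·-5 = -989
  a_9 = 3·-989 + 2·-289 + -2·-81 + 2·-25 = -3433
  a_10 = 3·-3433 + 2·-989 + -2·-289 + 2·-81 = -11861
  a_11 = 3·-11861 + 2·-3433 + -2·-989 + 2·-289 = -41049
  a_12 = 3·-41049 + 2·-11861 + -2·-3433 + 2·-989 = -141981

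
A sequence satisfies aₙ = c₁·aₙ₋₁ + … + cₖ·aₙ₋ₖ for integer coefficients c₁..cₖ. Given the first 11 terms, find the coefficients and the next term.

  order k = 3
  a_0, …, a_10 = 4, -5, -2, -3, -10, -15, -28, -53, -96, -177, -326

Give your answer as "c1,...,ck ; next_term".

  a_3 = 1·-2 + 1·-5 + 1·4 = -3
  a_4 = 1·-3 + 1·-2 + 1·-5 = -10
  a_5 = 1·-10 + 1·-3 + 1·-2 = -15
  a_6 = 1·-15 + 1·-10 + 1·-3 = -28
  a_7 = 1·-28 + 1·-15 + 1·-10 = -53
  a_8 = 1·-53 + 1·-28 + 1·-15 = -96
  a_9 = 1·-96 + 1·-53 + 1·-28 = -177
  a_10 = 1·-177 + 1·-96 + 1·-53 = -326
  a_11 = 1·-326 + 1·-177 + 1·-96 = -599

1,1,1 ; -599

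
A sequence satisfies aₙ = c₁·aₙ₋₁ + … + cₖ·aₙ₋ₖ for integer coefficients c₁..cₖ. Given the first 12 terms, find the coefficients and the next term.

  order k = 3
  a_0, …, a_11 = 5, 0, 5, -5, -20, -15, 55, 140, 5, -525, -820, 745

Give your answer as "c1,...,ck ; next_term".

  a_3 = 1·5 + -3·0 + -2·5 = -5
  a_4 = 1·-5 + -3·5 + -2·0 = -20
  a_5 = 1·-20 + -3·-5 + -2·5 = -15
  a_6 = 1·-15 + -3·-20 + -2·-5 = 55
  a_7 = 1·55 + -3·-15 + -2·-20 = 140
  a_8 = 1·140 + -3·55 + -2·-15 = 5
  a_9 = 1·5 + -3·140 + -2·55 = -525
  a_10 = 1·-525 + -3·5 + -2·140 = -820
  a_11 = 1·-820 + -3·-525 + -2·5 = 745
  a_12 = 1·745 + -3·-820 + -2·-525 = 4255

1,-3,-2 ; 4255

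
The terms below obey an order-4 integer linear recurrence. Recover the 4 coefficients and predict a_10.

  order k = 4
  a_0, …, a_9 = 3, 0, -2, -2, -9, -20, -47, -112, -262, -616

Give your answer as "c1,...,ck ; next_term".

  a_4 = 2·-2 + 1·-2 + 0·0 + -1·3 = -9
  a_5 = 2·-9 + 1·-2 + 0·-2 + -1·0 = -20
  a_6 = 2·-20 + 1·-9 + 0·-2 + -1·-2 = -47
  a_7 = 2·-47 + 1·-20 + 0·-9 + -1·-2 = -112
  a_8 = 2·-112 + 1·-47 + 0·-20 + -1·-9 = -262
  a_9 = 2·-262 + 1·-112 + 0·-47 + -1·-20 = -616
  a_10 = 2·-616 + 1·-262 + 0·-112 + -1·-47 = -1447

2,1,0,-1 ; -1447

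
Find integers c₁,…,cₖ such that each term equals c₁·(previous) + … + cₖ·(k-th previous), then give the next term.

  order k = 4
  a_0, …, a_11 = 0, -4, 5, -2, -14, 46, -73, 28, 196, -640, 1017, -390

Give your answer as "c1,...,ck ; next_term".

-2,-2,2,-1 ; -2730

  a_4 = -2·-2 + -2·5 + 2·-4 + -1·0 = -14
  a_5 = -2·-14 + -2·-2 + 2·5 + -1·-4 = 46
  a_6 = -2·46 + -2·-14 + 2·-2 + -1·5 = -73
  a_7 = -2·-73 + -2·46 + 2·-14 + -1·-2 = 28
  a_8 = -2·28 + -2·-73 + 2·46 + -1·-14 = 196
  a_9 = -2·196 + -2·28 + 2·-73 + -1·46 = -640
  a_10 = -2·-640 + -2·196 + 2·28 + -1·-73 = 1017
  a_11 = -2·1017 + -2·-640 + 2·196 + -1·28 = -390
  a_12 = -2·-390 + -2·1017 + 2·-640 + -1·196 = -2730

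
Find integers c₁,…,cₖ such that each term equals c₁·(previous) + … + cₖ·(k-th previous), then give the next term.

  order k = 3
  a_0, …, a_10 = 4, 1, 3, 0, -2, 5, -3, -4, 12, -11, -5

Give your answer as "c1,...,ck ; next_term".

  a_3 = -1·3 + -1·1 + 1·4 = 0
  a_4 = -1·0 + -1·3 + 1·1 = -2
  a_5 = -1·-2 + -1·0 + 1·3 = 5
  a_6 = -1·5 + -1·-2 + 1·0 = -3
  a_7 = -1·-3 + -1·5 + 1·-2 = -4
  a_8 = -1·-4 + -1·-3 + 1·5 = 12
  a_9 = -1·12 + -1·-4 + 1·-3 = -11
  a_10 = -1·-11 + -1·12 + 1·-4 = -5
  a_11 = -1·-5 + -1·-11 + 1·12 = 28

-1,-1,1 ; 28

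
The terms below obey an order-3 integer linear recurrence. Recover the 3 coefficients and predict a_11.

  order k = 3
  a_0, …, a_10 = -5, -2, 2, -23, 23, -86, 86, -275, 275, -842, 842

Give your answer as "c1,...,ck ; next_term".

-1,3,3 ; -2543

  a_3 = -1·2 + 3·-2 + 3·-5 = -23
  a_4 = -1·-23 + 3·2 + 3·-2 = 23
  a_5 = -1·23 + 3·-23 + 3·2 = -86
  a_6 = -1·-86 + 3·23 + 3·-23 = 86
  a_7 = -1·86 + 3·-86 + 3·23 = -275
  a_8 = -1·-275 + 3·86 + 3·-86 = 275
  a_9 = -1·275 + 3·-275 + 3·86 = -842
  a_10 = -1·-842 + 3·275 + 3·-275 = 842
  a_11 = -1·842 + 3·-842 + 3·275 = -2543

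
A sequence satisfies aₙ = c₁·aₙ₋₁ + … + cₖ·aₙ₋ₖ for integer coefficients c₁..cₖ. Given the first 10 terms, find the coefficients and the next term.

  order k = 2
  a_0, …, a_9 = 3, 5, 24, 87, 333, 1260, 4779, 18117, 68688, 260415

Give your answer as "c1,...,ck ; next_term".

3,3 ; 987309

  a_2 = 3·5 + 3·3 = 24
  a_3 = 3·24 + 3·5 = 87
  a_4 = 3·87 + 3·24 = 333
  a_5 = 3·333 + 3·87 = 1260
  a_6 = 3·1260 + 3·333 = 4779
  a_7 = 3·4779 + 3·1260 = 18117
  a_8 = 3·18117 + 3·4779 = 68688
  a_9 = 3·68688 + 3·18117 = 260415
  a_10 = 3·260415 + 3·68688 = 987309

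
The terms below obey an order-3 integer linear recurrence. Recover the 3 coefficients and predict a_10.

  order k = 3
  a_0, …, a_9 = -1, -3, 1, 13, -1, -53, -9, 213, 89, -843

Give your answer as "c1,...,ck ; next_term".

0,-4,-1 ; -569

  a_3 = 0·1 + -4·-3 + -1·-1 = 13
  a_4 = 0·13 + -4·1 + -1·-3 = -1
  a_5 = 0·-1 + -4·13 + -1·1 = -53
  a_6 = 0·-53 + -4·-1 + -1·13 = -9
  a_7 = 0·-9 + -4·-53 + -1·-1 = 213
  a_8 = 0·213 + -4·-9 + -1·-53 = 89
  a_9 = 0·89 + -4·213 + -1·-9 = -843
  a_10 = 0·-843 + -4·89 + -1·213 = -569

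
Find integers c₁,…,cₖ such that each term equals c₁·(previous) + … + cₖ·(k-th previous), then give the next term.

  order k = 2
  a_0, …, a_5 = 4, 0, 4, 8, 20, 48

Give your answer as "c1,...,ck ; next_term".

  a_2 = 2·0 + 1·4 = 4
  a_3 = 2·4 + 1·0 = 8
  a_4 = 2·8 + 1·4 = 20
  a_5 = 2·20 + 1·8 = 48
  a_6 = 2·48 + 1·20 = 116

2,1 ; 116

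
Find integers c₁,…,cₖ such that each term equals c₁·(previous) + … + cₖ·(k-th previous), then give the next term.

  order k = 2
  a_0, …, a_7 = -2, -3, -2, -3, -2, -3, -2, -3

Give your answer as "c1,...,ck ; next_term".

0,1 ; -2

  a_2 = 0·-3 + 1·-2 = -2
  a_3 = 0·-2 + 1·-3 = -3
  a_4 = 0·-3 + 1·-2 = -2
  a_5 = 0·-2 + 1·-3 = -3
  a_6 = 0·-3 + 1·-2 = -2
  a_7 = 0·-2 + 1·-3 = -3
  a_8 = 0·-3 + 1·-2 = -2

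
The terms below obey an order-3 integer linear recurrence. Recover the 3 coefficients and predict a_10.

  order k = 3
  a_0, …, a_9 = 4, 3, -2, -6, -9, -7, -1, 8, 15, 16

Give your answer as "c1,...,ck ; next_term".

1,0,-1 ; 8

  a_3 = 1·-2 + 0·3 + -1·4 = -6
  a_4 = 1·-6 + 0·-2 + -1·3 = -9
  a_5 = 1·-9 + 0·-6 + -1·-2 = -7
  a_6 = 1·-7 + 0·-9 + -1·-6 = -1
  a_7 = 1·-1 + 0·-7 + -1·-9 = 8
  a_8 = 1·8 + 0·-1 + -1·-7 = 15
  a_9 = 1·15 + 0·8 + -1·-1 = 16
  a_10 = 1·16 + 0·15 + -1·8 = 8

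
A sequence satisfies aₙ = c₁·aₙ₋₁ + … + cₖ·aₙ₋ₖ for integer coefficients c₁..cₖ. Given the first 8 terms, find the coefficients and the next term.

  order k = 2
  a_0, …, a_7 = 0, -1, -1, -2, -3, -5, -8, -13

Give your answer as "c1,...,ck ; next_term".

1,1 ; -21

  a_2 = 1·-1 + 1·0 = -1
  a_3 = 1·-1 + 1·-1 = -2
  a_4 = 1·-2 + 1·-1 = -3
  a_5 = 1·-3 + 1·-2 = -5
  a_6 = 1·-5 + 1·-3 = -8
  a_7 = 1·-8 + 1·-5 = -13
  a_8 = 1·-13 + 1·-8 = -21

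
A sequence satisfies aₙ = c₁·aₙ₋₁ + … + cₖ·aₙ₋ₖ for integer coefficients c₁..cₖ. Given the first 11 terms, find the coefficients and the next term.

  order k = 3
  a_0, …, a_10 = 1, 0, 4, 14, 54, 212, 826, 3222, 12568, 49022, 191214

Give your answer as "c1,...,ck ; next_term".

3,3,2 ; 745844

  a_3 = 3·4 + 3·0 + 2·1 = 14
  a_4 = 3·14 + 3·4 + 2·0 = 54
  a_5 = 3·54 + 3·14 + 2·4 = 212
  a_6 = 3·212 + 3·54 + 2·14 = 826
  a_7 = 3·826 + 3·212 + 2·54 = 3222
  a_8 = 3·3222 + 3·826 + 2·212 = 12568
  a_9 = 3·12568 + 3·3222 + 2·826 = 49022
  a_10 = 3·49022 + 3·12568 + 2·3222 = 191214
  a_11 = 3·191214 + 3·49022 + 2·12568 = 745844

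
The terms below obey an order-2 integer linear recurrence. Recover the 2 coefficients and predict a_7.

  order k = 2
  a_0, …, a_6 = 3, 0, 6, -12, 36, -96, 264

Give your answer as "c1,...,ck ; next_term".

-2,2 ; -720

  a_2 = -2·0 + 2·3 = 6
  a_3 = -2·6 + 2·0 = -12
  a_4 = -2·-12 + 2·6 = 36
  a_5 = -2·36 + 2·-12 = -96
  a_6 = -2·-96 + 2·36 = 264
  a_7 = -2·264 + 2·-96 = -720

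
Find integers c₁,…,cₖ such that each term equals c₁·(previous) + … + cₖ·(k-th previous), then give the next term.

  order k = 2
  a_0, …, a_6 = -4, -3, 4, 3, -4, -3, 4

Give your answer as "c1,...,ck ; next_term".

  a_2 = 0·-3 + -1·-4 = 4
  a_3 = 0·4 + -1·-3 = 3
  a_4 = 0·3 + -1·4 = -4
  a_5 = 0·-4 + -1·3 = -3
  a_6 = 0·-3 + -1·-4 = 4
  a_7 = 0·4 + -1·-3 = 3

0,-1 ; 3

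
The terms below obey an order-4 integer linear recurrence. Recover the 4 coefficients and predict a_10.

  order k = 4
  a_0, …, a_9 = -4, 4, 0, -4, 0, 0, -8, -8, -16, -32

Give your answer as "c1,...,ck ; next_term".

0,2,2,2 ; -64

  a_4 = 0·-4 + 2·0 + 2·4 + 2·-4 = 0
  a_5 = 0·0 + 2·-4 + 2·0 + 2·4 = 0
  a_6 = 0·0 + 2·0 + 2·-4 + 2·0 = -8
  a_7 = 0·-8 + 2·0 + 2·0 + 2·-4 = -8
  a_8 = 0·-8 + 2·-8 + 2·0 + 2·0 = -16
  a_9 = 0·-16 + 2·-8 + 2·-8 + 2·0 = -32
  a_10 = 0·-32 + 2·-16 + 2·-8 + 2·-8 = -64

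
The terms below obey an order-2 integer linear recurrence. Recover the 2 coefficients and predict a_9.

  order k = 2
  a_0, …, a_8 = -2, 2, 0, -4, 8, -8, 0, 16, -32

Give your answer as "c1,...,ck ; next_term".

-2,-2 ; 32

  a_2 = -2·2 + -2·-2 = 0
  a_3 = -2·0 + -2·2 = -4
  a_4 = -2·-4 + -2·0 = 8
  a_5 = -2·8 + -2·-4 = -8
  a_6 = -2·-8 + -2·8 = 0
  a_7 = -2·0 + -2·-8 = 16
  a_8 = -2·16 + -2·0 = -32
  a_9 = -2·-32 + -2·16 = 32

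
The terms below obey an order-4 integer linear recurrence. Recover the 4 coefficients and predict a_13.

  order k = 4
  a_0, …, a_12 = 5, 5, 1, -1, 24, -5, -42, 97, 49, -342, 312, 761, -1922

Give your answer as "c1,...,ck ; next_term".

  a_4 = -1·-1 + -2·1 + 2·5 + 3·5 = 24
  a_5 = -1·24 + -2·-1 + 2·1 + 3·5 = -5
  a_6 = -1·-5 + -2·24 + 2·-1 + 3·1 = -42
  a_7 = -1·-42 + -2·-5 + 2·24 + 3·-1 = 97
  a_8 = -1·97 + -2·-42 + 2·-5 + 3·24 = 49
  a_9 = -1·49 + -2·97 + 2·-42 + 3·-5 = -342
  a_10 = -1·-342 + -2·49 + 2·97 + 3·-42 = 312
  a_11 = -1·312 + -2·-342 + 2·49 + 3·97 = 761
  a_12 = -1·761 + -2·312 + 2·-342 + 3·49 = -1922
  a_13 = -1·-1922 + -2·761 + 2·312 + 3·-342 = -2

-1,-2,2,3 ; -2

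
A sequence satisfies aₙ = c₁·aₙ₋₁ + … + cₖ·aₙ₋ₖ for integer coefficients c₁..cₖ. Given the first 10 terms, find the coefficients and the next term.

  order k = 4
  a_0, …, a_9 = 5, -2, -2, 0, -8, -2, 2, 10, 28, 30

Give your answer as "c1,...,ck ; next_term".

1,0,-1,-2 ; 16

  a_4 = 1·0 + 0·-2 + -1·-2 + -2·5 = -8
  a_5 = 1·-8 + 0·0 + -1·-2 + -2·-2 = -2
  a_6 = 1·-2 + 0·-8 + -1·0 + -2·-2 = 2
  a_7 = 1·2 + 0·-2 + -1·-8 + -2·0 = 10
  a_8 = 1·10 + 0·2 + -1·-2 + -2·-8 = 28
  a_9 = 1·28 + 0·10 + -1·2 + -2·-2 = 30
  a_10 = 1·30 + 0·28 + -1·10 + -2·2 = 16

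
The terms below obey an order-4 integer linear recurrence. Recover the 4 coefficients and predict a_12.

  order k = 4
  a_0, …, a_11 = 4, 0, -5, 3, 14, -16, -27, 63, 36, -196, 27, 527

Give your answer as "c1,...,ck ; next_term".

0,-2,2,1 ; -410

  a_4 = 0·3 + -2·-5 + 2·0 + 1·4 = 14
  a_5 = 0·14 + -2·3 + 2·-5 + 1·0 = -16
  a_6 = 0·-16 + -2·14 + 2·3 + 1·-5 = -27
  a_7 = 0·-27 + -2·-16 + 2·14 + 1·3 = 63
  a_8 = 0·63 + -2·-27 + 2·-16 + 1·14 = 36
  a_9 = 0·36 + -2·63 + 2·-27 + 1·-16 = -196
  a_10 = 0·-196 + -2·36 + 2·63 + 1·-27 = 27
  a_11 = 0·27 + -2·-196 + 2·36 + 1·63 = 527
  a_12 = 0·527 + -2·27 + 2·-196 + 1·36 = -410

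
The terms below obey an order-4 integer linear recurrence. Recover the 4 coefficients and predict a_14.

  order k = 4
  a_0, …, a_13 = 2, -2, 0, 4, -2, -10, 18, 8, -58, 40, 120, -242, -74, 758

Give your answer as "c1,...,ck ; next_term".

-1,-2,1,2 ; -612

  a_4 = -1·4 + -2·0 + 1·-2 + 2·2 = -2
  a_5 = -1·-2 + -2·4 + 1·0 + 2·-2 = -10
  a_6 = -1·-10 + -2·-2 + 1·4 + 2·0 = 18
  a_7 = -1·18 + -2·-10 + 1·-2 + 2·4 = 8
  a_8 = -1·8 + -2·18 + 1·-10 + 2·-2 = -58
  a_9 = -1·-58 + -2·8 + 1·18 + 2·-10 = 40
  a_10 = -1·40 + -2·-58 + 1·8 + 2·18 = 120
  a_11 = -1·120 + -2·40 + 1·-58 + 2·8 = -242
  a_12 = -1·-242 + -2·120 + 1·40 + 2·-58 = -74
  a_13 = -1·-74 + -2·-242 + 1·120 + 2·40 = 758
  a_14 = -1·758 + -2·-74 + 1·-242 + 2·120 = -612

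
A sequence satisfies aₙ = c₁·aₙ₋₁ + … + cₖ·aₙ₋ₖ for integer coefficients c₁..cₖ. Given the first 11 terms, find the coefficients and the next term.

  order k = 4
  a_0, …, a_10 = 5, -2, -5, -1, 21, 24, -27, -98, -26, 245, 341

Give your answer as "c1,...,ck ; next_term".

1,-2,-1,2 ; -319

  a_4 = 1·-1 + -2·-5 + -1·-2 + 2·5 = 21
  a_5 = 1·21 + -2·-1 + -1·-5 + 2·-2 = 24
  a_6 = 1·24 + -2·21 + -1·-1 + 2·-5 = -27
  a_7 = 1·-27 + -2·24 + -1·21 + 2·-1 = -98
  a_8 = 1·-98 + -2·-27 + -1·24 + 2·21 = -26
  a_9 = 1·-26 + -2·-98 + -1·-27 + 2·24 = 245
  a_10 = 1·245 + -2·-26 + -1·-98 + 2·-27 = 341
  a_11 = 1·341 + -2·245 + -1·-26 + 2·-98 = -319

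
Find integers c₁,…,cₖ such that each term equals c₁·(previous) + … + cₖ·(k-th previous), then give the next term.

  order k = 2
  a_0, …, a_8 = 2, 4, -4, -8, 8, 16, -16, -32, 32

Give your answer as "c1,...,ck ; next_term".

0,-2 ; 64

  a_2 = 0·4 + -2·2 = -4
  a_3 = 0·-4 + -2·4 = -8
  a_4 = 0·-8 + -2·-4 = 8
  a_5 = 0·8 + -2·-8 = 16
  a_6 = 0·16 + -2·8 = -16
  a_7 = 0·-16 + -2·16 = -32
  a_8 = 0·-32 + -2·-16 = 32
  a_9 = 0·32 + -2·-32 = 64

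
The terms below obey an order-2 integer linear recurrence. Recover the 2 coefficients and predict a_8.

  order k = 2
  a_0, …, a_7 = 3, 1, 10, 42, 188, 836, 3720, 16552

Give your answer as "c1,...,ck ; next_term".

4,2 ; 73648

  a_2 = 4·1 + 2·3 = 10
  a_3 = 4·10 + 2·1 = 42
  a_4 = 4·42 + 2·10 = 188
  a_5 = 4·188 + 2·42 = 836
  a_6 = 4·836 + 2·188 = 3720
  a_7 = 4·3720 + 2·836 = 16552
  a_8 = 4·16552 + 2·3720 = 73648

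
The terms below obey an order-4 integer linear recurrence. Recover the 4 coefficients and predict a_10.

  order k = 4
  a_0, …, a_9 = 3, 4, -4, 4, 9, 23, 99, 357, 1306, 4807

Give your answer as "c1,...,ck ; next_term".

3,2,2,-1 ; 17648

  a_4 = 3·4 + 2·-4 + 2·4 + -1·3 = 9
  a_5 = 3·9 + 2·4 + 2·-4 + -1·4 = 23
  a_6 = 3·23 + 2·9 + 2·4 + -1·-4 = 99
  a_7 = 3·99 + 2·23 + 2·9 + -1·4 = 357
  a_8 = 3·357 + 2·99 + 2·23 + -1·9 = 1306
  a_9 = 3·1306 + 2·357 + 2·99 + -1·23 = 4807
  a_10 = 3·4807 + 2·1306 + 2·357 + -1·99 = 17648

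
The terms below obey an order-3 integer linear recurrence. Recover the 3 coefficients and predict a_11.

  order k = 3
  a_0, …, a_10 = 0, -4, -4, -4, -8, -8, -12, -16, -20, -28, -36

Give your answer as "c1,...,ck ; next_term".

  a_3 = 0·-4 + 1·-4 + 1·0 = -4
  a_4 = 0·-4 + 1·-4 + 1·-4 = -8
  a_5 = 0·-8 + 1·-4 + 1·-4 = -8
  a_6 = 0·-8 + 1·-8 + 1·-4 = -12
  a_7 = 0·-12 + 1·-8 + 1·-8 = -16
  a_8 = 0·-16 + 1·-12 + 1·-8 = -20
  a_9 = 0·-20 + 1·-16 + 1·-12 = -28
  a_10 = 0·-28 + 1·-20 + 1·-16 = -36
  a_11 = 0·-36 + 1·-28 + 1·-20 = -48

0,1,1 ; -48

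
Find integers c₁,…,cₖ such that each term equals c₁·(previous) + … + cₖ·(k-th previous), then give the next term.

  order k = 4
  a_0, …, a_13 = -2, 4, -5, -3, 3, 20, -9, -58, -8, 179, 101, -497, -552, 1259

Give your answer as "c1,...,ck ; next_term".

  a_4 = 1·-3 + -2·-5 + 1·4 + 4·-2 = 3
  a_5 = 1·3 + -2·-3 + 1·-5 + 4·4 = 20
  a_6 = 1·20 + -2·3 + 1·-3 + 4·-5 = -9
  a_7 = 1·-9 + -2·20 + 1·3 + 4·-3 = -58
  a_8 = 1·-58 + -2·-9 + 1·20 + 4·3 = -8
  a_9 = 1·-8 + -2·-58 + 1·-9 + 4·20 = 179
  a_10 = 1·179 + -2·-8 + 1·-58 + 4·-9 = 101
  a_11 = 1·101 + -2·179 + 1·-8 + 4·-58 = -497
  a_12 = 1·-497 + -2·101 + 1·179 + 4·-8 = -552
  a_13 = 1·-552 + -2·-497 + 1·101 + 4·179 = 1259
  a_14 = 1·1259 + -2·-552 + 1·-497 + 4·101 = 2270

1,-2,1,4 ; 2270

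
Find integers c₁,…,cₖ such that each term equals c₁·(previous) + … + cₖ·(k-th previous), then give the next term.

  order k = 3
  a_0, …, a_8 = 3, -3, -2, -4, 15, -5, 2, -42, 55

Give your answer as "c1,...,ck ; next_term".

-1,-1,-3 ; -19

  a_3 = -1·-2 + -1·-3 + -3·3 = -4
  a_4 = -1·-4 + -1·-2 + -3·-3 = 15
  a_5 = -1·15 + -1·-4 + -3·-2 = -5
  a_6 = -1·-5 + -1·15 + -3·-4 = 2
  a_7 = -1·2 + -1·-5 + -3·15 = -42
  a_8 = -1·-42 + -1·2 + -3·-5 = 55
  a_9 = -1·55 + -1·-42 + -3·2 = -19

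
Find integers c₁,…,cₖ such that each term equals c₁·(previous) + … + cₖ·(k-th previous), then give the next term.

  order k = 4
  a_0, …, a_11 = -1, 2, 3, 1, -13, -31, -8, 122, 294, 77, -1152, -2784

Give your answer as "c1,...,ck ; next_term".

2,-4,-1,1 ; -743

  a_4 = 2·1 + -4·3 + -1·2 + 1·-1 = -13
  a_5 = 2·-13 + -4·1 + -1·3 + 1·2 = -31
  a_6 = 2·-31 + -4·-13 + -1·1 + 1·3 = -8
  a_7 = 2·-8 + -4·-31 + -1·-13 + 1·1 = 122
  a_8 = 2·122 + -4·-8 + -1·-31 + 1·-13 = 294
  a_9 = 2·294 + -4·122 + -1·-8 + 1·-31 = 77
  a_10 = 2·77 + -4·294 + -1·122 + 1·-8 = -1152
  a_11 = 2·-1152 + -4·77 + -1·294 + 1·122 = -2784
  a_12 = 2·-2784 + -4·-1152 + -1·77 + 1·294 = -743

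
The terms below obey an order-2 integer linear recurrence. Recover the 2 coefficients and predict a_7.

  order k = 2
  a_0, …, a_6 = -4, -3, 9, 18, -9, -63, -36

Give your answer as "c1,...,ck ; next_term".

1,-3 ; 153

  a_2 = 1·-3 + -3·-4 = 9
  a_3 = 1·9 + -3·-3 = 18
  a_4 = 1·18 + -3·9 = -9
  a_5 = 1·-9 + -3·18 = -63
  a_6 = 1·-63 + -3·-9 = -36
  a_7 = 1·-36 + -3·-63 = 153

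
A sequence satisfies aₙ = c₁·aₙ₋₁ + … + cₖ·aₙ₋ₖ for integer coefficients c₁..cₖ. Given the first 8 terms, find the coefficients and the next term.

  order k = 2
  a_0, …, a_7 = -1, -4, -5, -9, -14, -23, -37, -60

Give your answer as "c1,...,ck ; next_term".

  a_2 = 1·-4 + 1·-1 = -5
  a_3 = 1·-5 + 1·-4 = -9
  a_4 = 1·-9 + 1·-5 = -14
  a_5 = 1·-14 + 1·-9 = -23
  a_6 = 1·-23 + 1·-14 = -37
  a_7 = 1·-37 + 1·-23 = -60
  a_8 = 1·-60 + 1·-37 = -97

1,1 ; -97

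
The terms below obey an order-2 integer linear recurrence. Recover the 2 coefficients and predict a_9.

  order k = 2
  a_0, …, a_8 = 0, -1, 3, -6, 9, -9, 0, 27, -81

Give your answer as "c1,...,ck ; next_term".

-3,-3 ; 162

  a_2 = -3·-1 + -3·0 = 3
  a_3 = -3·3 + -3·-1 = -6
  a_4 = -3·-6 + -3·3 = 9
  a_5 = -3·9 + -3·-6 = -9
  a_6 = -3·-9 + -3·9 = 0
  a_7 = -3·0 + -3·-9 = 27
  a_8 = -3·27 + -3·0 = -81
  a_9 = -3·-81 + -3·27 = 162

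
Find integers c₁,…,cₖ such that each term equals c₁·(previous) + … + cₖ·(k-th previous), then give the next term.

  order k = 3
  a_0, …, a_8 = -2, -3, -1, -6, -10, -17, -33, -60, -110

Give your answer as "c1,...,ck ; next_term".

  a_3 = 1·-1 + 1·-3 + 1·-2 = -6
  a_4 = 1·-6 + 1·-1 + 1·-3 = -10
  a_5 = 1·-10 + 1·-6 + 1·-1 = -17
  a_6 = 1·-17 + 1·-10 + 1·-6 = -33
  a_7 = 1·-33 + 1·-17 + 1·-10 = -60
  a_8 = 1·-60 + 1·-33 + 1·-17 = -110
  a_9 = 1·-110 + 1·-60 + 1·-33 = -203

1,1,1 ; -203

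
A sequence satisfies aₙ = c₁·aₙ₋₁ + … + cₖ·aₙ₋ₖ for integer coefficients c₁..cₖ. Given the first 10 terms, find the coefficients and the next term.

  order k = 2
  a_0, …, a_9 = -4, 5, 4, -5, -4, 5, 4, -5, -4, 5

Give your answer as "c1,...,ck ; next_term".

0,-1 ; 4

  a_2 = 0·5 + -1·-4 = 4
  a_3 = 0·4 + -1·5 = -5
  a_4 = 0·-5 + -1·4 = -4
  a_5 = 0·-4 + -1·-5 = 5
  a_6 = 0·5 + -1·-4 = 4
  a_7 = 0·4 + -1·5 = -5
  a_8 = 0·-5 + -1·4 = -4
  a_9 = 0·-4 + -1·-5 = 5
  a_10 = 0·5 + -1·-4 = 4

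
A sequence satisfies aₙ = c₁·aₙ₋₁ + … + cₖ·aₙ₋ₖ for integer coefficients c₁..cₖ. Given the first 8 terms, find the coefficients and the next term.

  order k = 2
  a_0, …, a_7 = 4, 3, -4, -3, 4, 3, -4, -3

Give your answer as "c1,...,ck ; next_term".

  a_2 = 0·3 + -1·4 = -4
  a_3 = 0·-4 + -1·3 = -3
  a_4 = 0·-3 + -1·-4 = 4
  a_5 = 0·4 + -1·-3 = 3
  a_6 = 0·3 + -1·4 = -4
  a_7 = 0·-4 + -1·3 = -3
  a_8 = 0·-3 + -1·-4 = 4

0,-1 ; 4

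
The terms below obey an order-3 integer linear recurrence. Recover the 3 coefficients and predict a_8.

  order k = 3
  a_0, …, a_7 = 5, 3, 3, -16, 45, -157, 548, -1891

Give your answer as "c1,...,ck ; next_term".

-3,1,-2 ; 6535

  a_3 = -3·3 + 1·3 + -2·5 = -16
  a_4 = -3·-16 + 1·3 + -2·3 = 45
  a_5 = -3·45 + 1·-16 + -2·3 = -157
  a_6 = -3·-157 + 1·45 + -2·-16 = 548
  a_7 = -3·548 + 1·-157 + -2·45 = -1891
  a_8 = -3·-1891 + 1·548 + -2·-157 = 6535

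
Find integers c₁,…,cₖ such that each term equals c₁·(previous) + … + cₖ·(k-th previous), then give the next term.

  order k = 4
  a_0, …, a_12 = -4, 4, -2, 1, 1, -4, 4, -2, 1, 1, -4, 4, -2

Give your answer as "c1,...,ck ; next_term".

  a_4 = -1·1 + -1·-2 + -1·4 + -1·-4 = 1
  a_5 = -1·1 + -1·1 + -1·-2 + -1·4 = -4
  a_6 = -1·-4 + -1·1 + -1·1 + -1·-2 = 4
  a_7 = -1·4 + -1·-4 + -1·1 + -1·1 = -2
  a_8 = -1·-2 + -1·4 + -1·-4 + -1·1 = 1
  a_9 = -1·1 + -1·-2 + -1·4 + -1·-4 = 1
  a_10 = -1·1 + -1·1 + -1·-2 + -1·4 = -4
  a_11 = -1·-4 + -1·1 + -1·1 + -1·-2 = 4
  a_12 = -1·4 + -1·-4 + -1·1 + -1·1 = -2
  a_13 = -1·-2 + -1·4 + -1·-4 + -1·1 = 1

-1,-1,-1,-1 ; 1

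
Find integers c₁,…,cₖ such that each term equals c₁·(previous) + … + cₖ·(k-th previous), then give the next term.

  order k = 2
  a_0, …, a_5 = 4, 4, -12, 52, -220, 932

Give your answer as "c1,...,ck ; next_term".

-4,1 ; -3948

  a_2 = -4·4 + 1·4 = -12
  a_3 = -4·-12 + 1·4 = 52
  a_4 = -4·52 + 1·-12 = -220
  a_5 = -4·-220 + 1·52 = 932
  a_6 = -4·932 + 1·-220 = -3948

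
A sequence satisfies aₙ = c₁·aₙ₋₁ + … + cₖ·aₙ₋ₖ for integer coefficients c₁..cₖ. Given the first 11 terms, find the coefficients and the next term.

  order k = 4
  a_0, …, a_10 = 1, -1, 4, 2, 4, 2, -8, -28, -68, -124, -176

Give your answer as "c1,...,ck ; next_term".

2,0,-2,-2 ; -160

  a_4 = 2·2 + 0·4 + -2·-1 + -2·1 = 4
  a_5 = 2·4 + 0·2 + -2·4 + -2·-1 = 2
  a_6 = 2·2 + 0·4 + -2·2 + -2·4 = -8
  a_7 = 2·-8 + 0·2 + -2·4 + -2·2 = -28
  a_8 = 2·-28 + 0·-8 + -2·2 + -2·4 = -68
  a_9 = 2·-68 + 0·-28 + -2·-8 + -2·2 = -124
  a_10 = 2·-124 + 0·-68 + -2·-28 + -2·-8 = -176
  a_11 = 2·-176 + 0·-124 + -2·-68 + -2·-28 = -160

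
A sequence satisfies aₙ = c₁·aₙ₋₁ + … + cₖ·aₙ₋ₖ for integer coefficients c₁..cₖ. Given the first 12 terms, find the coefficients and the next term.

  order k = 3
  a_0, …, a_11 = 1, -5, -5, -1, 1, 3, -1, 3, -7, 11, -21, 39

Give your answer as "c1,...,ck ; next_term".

  a_3 = -1·-5 + 1·-5 + -1·1 = -1
  a_4 = -1·-1 + 1·-5 + -1·-5 = 1
  a_5 = -1·1 + 1·-1 + -1·-5 = 3
  a_6 = -1·3 + 1·1 + -1·-1 = -1
  a_7 = -1·-1 + 1·3 + -1·1 = 3
  a_8 = -1·3 + 1·-1 + -1·3 = -7
  a_9 = -1·-7 + 1·3 + -1·-1 = 11
  a_10 = -1·11 + 1·-7 + -1·3 = -21
  a_11 = -1·-21 + 1·11 + -1·-7 = 39
  a_12 = -1·39 + 1·-21 + -1·11 = -71

-1,1,-1 ; -71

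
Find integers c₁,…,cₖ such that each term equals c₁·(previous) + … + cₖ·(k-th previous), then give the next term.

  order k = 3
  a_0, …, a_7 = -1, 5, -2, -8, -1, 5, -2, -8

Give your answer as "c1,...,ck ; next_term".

  a_3 = 1·-2 + -1·5 + 1·-1 = -8
  a_4 = 1·-8 + -1·-2 + 1·5 = -1
  a_5 = 1·-1 + -1·-8 + 1·-2 = 5
  a_6 = 1·5 + -1·-1 + 1·-8 = -2
  a_7 = 1·-2 + -1·5 + 1·-1 = -8
  a_8 = 1·-8 + -1·-2 + 1·5 = -1

1,-1,1 ; -1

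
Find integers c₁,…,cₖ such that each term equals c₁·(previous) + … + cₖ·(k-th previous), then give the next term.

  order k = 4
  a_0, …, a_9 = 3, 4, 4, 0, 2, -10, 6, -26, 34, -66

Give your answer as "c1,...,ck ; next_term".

  a_4 = -1·0 + 2·4 + 0·4 + -2·3 = 2
  a_5 = -1·2 + 2·0 + 0·4 + -2·4 = -10
  a_6 = -1·-10 + 2·2 + 0·0 + -2·4 = 6
  a_7 = -1·6 + 2·-10 + 0·2 + -2·0 = -26
  a_8 = -1·-26 + 2·6 + 0·-10 + -2·2 = 34
  a_9 = -1·34 + 2·-26 + 0·6 + -2·-10 = -66
  a_10 = -1·-66 + 2·34 + 0·-26 + -2·6 = 122

-1,2,0,-2 ; 122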